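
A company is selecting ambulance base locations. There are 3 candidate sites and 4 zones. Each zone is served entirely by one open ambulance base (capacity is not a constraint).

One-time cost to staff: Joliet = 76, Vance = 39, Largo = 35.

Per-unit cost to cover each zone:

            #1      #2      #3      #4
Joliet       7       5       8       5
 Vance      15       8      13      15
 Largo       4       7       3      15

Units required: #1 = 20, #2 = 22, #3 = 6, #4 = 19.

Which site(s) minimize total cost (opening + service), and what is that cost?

Open Joliet and Largo; minimum total cost 414.

For any fixed open set, each zone goes to its cheapest open site; total = fixed + service.
{Joliet, Largo}: #1→Largo 4·20=80, #2→Joliet 5·22=110, #3→Largo 3·6=18, #4→Joliet 5·19=95. Service 303; fixed 111; total 414.
{Joliet, Vance, Largo}: #1→Largo 4·20=80, #2→Joliet 5·22=110, #3→Largo 3·6=18, #4→Joliet 5·19=95. Service 303; fixed 150; total 453.
{Joliet}: service 393 + fixed 76 = 469
{Largo}: #1→Largo 4·20=80, #2→Largo 7·22=154, #3→Largo 3·6=18, #4→Largo 15·19=285. Service 537; fixed 35; total 572.
No other subset beats 414.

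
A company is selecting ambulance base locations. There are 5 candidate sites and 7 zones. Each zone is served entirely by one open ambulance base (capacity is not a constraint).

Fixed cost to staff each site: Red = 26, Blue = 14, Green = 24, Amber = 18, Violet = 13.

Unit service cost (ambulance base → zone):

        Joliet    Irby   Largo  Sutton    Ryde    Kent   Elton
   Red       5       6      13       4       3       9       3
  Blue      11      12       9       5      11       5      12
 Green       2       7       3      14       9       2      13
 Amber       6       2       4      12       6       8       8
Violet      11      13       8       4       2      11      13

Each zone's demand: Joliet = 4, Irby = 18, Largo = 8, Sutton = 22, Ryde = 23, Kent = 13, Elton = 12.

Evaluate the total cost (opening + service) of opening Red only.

Each zone is assigned to its cheapest site among the open ones.
{Red}: Joliet→Red 5·4=20, Irby→Red 6·18=108, Largo→Red 13·8=104, Sutton→Red 4·22=88, Ryde→Red 3·23=69, Kent→Red 9·13=117, Elton→Red 3·12=36. Service 542; fixed 26; total 568.

Total cost: 568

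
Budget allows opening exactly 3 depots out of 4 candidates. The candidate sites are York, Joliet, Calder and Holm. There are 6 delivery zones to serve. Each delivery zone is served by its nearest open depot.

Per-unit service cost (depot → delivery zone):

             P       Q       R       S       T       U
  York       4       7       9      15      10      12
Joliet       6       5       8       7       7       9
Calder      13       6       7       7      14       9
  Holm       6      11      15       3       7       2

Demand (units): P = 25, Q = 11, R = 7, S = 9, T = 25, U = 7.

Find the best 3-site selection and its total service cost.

Choose York, Joliet and Holm; total service cost 427.

With exactly 3 open, each delivery zone uses its cheapest among the chosen.
{York, Joliet, Holm}: P→York 4·25=100, Q→Joliet 5·11=55, R→Joliet 8·7=56, S→Holm 3·9=27, T→Joliet 7·25=175, U→Holm 2·7=14. Service cost 427.
{York, Calder, Holm}: service cost 431
{Joliet, Calder, Holm}: service cost 470
Among all 4 size-3 choices, {York, Joliet, Holm} is lowest.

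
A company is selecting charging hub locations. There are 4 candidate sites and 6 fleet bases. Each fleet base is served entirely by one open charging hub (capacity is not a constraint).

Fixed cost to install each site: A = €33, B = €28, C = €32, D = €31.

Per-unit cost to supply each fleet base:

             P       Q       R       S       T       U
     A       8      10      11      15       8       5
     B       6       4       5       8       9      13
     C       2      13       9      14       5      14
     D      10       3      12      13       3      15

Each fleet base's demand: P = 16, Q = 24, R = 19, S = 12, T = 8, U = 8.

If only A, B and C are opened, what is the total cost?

Total cost: 492

Each fleet base is assigned to its cheapest site among the open ones.
{A, B, C}: P→C 2·16=32, Q→B 4·24=96, R→B 5·19=95, S→B 8·12=96, T→C 5·8=40, U→A 5·8=40. Service 399; fixed 93; total 492.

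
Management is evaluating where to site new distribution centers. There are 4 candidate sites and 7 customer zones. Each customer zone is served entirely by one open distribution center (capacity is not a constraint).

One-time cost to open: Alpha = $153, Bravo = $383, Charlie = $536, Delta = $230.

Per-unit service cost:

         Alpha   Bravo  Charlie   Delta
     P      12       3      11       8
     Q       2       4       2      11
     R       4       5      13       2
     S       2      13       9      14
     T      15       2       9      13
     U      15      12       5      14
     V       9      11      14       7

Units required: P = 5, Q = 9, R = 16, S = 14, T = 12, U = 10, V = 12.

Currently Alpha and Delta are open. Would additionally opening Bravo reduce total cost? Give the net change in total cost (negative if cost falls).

No — net change +206 (cost rises by 206).

Current service cost with {Alpha, Delta}: 498.
Adding Bravo: each customer zone re-picks its cheapest; new service cost 321, saving 177.
Extra fixed cost: 383. Net change = 383 − 177 = 206.
(Totals: 881 → 1087.)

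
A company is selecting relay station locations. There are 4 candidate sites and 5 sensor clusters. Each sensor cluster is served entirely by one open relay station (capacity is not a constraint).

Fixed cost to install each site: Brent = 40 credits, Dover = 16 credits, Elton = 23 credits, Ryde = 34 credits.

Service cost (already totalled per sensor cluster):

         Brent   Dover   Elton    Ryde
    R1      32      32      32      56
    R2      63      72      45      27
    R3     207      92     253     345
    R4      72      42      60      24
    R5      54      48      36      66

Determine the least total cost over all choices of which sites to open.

For any fixed open set, each sensor cluster goes to its cheapest open site; total = fixed + service.
{Dover, Ryde}: R1→Dover 32, R2→Ryde 27, R3→Dover 92, R4→Ryde 24, R5→Dover 48. Service 223; fixed 50; total 273.
{Dover, Elton, Ryde}: service 211 + fixed 73 = 284
{Dover, Elton}: service 247 + fixed 39 = 286
{Brent, Dover, Elton, Ryde}: R1→Brent 32, R2→Ryde 27, R3→Dover 92, R4→Ryde 24, R5→Elton 36. Service 211; fixed 113; total 324.
No other subset beats 273.

Minimum total cost: 273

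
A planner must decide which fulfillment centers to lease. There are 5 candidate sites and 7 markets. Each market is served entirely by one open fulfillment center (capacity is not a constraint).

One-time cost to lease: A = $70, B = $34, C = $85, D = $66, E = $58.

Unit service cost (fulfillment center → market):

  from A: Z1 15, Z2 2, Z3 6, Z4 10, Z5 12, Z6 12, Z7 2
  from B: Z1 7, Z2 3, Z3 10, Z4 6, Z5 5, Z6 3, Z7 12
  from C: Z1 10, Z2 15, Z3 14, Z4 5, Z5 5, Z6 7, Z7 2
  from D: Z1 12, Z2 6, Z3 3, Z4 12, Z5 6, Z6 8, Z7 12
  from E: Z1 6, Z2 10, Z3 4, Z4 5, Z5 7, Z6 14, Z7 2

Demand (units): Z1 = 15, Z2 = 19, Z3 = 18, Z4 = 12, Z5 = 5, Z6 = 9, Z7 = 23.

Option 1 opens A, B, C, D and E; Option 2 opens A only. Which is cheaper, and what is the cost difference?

Option 1: {A, B, C, D, E}: Z1→E 6·15=90, Z2→A 2·19=38, Z3→D 3·18=54, Z4→C 5·12=60, Z5→B 5·5=25, Z6→B 3·9=27, Z7→A 2·23=46. Service 340; fixed 313; total 653.
Option 2: {A}: Z1→A 15·15=225, Z2→A 2·19=38, Z3→A 6·18=108, Z4→A 10·12=120, Z5→A 12·5=60, Z6→A 12·9=108, Z7→A 2·23=46. Service 705; fixed 70; total 775.
Difference: |653 − 775| = 122.

Option 1 is cheaper by 122.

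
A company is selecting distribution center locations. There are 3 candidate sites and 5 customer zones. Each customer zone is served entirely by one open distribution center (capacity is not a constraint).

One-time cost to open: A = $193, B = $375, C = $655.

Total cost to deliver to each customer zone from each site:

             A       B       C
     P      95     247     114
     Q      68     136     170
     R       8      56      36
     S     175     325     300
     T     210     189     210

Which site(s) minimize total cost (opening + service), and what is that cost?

Open A only; minimum total cost 749.

For any fixed open set, each customer zone goes to its cheapest open site; total = fixed + service.
{A}: P→A 95, Q→A 68, R→A 8, S→A 175, T→A 210. Service 556; fixed 193; total 749.
{A, B}: service 535 + fixed 568 = 1103
{B}: service 953 + fixed 375 = 1328
{A, B, C}: service 535 + fixed 1223 = 1758
No other subset beats 749.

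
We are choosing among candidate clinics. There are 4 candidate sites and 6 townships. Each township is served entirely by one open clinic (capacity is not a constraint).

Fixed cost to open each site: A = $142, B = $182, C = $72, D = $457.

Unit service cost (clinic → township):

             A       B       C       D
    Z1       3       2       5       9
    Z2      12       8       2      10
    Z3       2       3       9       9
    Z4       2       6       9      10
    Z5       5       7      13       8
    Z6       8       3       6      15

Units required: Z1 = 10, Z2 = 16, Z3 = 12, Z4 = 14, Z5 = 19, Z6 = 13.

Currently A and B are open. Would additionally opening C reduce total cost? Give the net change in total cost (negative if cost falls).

Yes — net change −24 (cost falls by 24).

Current service cost with {A, B}: 334.
Adding C: each township re-picks its cheapest; new service cost 238, saving 96.
Extra fixed cost: 72. Net change = 72 − 96 = -24.
(Totals: 658 → 634.)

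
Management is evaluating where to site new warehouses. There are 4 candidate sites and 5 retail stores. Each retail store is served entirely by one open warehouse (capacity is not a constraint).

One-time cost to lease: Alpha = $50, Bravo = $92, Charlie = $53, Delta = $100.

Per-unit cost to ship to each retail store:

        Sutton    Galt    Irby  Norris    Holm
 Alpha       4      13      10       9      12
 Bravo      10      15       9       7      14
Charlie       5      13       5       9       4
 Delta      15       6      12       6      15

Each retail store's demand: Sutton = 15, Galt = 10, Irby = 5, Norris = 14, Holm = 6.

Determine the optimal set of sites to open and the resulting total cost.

For any fixed open set, each retail store goes to its cheapest open site; total = fixed + service.
{Charlie, Delta}: Sutton→Charlie 5·15=75, Galt→Delta 6·10=60, Irby→Charlie 5·5=25, Norris→Delta 6·14=84, Holm→Charlie 4·6=24. Service 268; fixed 153; total 421.
{Charlie}: Sutton→Charlie 5·15=75, Galt→Charlie 13·10=130, Irby→Charlie 5·5=25, Norris→Charlie 9·14=126, Holm→Charlie 4·6=24. Service 380; fixed 53; total 433.
{Alpha, Charlie, Delta}: service 253 + fixed 203 = 456
{Alpha, Bravo, Charlie, Delta}: service 253 + fixed 295 = 548
No other subset beats 421.

Open Charlie and Delta; minimum total cost 421.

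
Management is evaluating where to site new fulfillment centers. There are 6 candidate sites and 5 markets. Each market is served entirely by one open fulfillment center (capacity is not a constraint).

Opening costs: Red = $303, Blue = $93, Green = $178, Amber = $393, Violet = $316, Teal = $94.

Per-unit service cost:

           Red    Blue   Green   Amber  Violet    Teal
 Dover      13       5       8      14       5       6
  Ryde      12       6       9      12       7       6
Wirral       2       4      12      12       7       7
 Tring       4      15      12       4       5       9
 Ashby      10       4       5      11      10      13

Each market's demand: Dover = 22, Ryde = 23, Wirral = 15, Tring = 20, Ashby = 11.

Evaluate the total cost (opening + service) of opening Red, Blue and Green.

Each market is assigned to its cheapest site among the open ones.
{Red, Blue, Green}: Dover→Blue 5·22=110, Ryde→Blue 6·23=138, Wirral→Red 2·15=30, Tring→Red 4·20=80, Ashby→Blue 4·11=44. Service 402; fixed 574; total 976.

Total cost: 976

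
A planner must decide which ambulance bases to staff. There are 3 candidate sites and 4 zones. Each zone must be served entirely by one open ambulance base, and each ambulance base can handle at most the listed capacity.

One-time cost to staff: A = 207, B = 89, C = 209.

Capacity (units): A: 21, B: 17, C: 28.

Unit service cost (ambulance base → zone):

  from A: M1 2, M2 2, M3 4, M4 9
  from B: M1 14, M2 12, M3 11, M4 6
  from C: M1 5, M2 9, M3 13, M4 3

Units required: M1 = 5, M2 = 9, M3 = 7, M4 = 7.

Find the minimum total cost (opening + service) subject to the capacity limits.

Minimum total cost: 394

Open {A, B}: M1→A 2·5=10, M2→A 2·9=18, M3→A 4·7=28, M4→B 6·7=42.
Loads: A carries 21/21, B carries 7/17. Service 98; fixed 296; total 394.
Next best feasible plan costs 427.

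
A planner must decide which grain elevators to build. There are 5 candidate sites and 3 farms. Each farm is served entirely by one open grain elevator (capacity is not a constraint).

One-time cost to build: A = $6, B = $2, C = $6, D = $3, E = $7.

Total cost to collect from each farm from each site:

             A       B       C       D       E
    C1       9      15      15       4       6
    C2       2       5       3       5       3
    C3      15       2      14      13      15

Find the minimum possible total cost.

Minimum total cost: 16

For any fixed open set, each farm goes to its cheapest open site; total = fixed + service.
{B, D}: C1→D 4, C2→B 5, C3→B 2. Service 11; fixed 5; total 16.
{A, B, D}: service 8 + fixed 11 = 19
{B, C, D}: service 9 + fixed 11 = 20
{A, B, C, D, E}: C1→D 4, C2→A 2, C3→B 2. Service 8; fixed 24; total 32.
No other subset beats 16.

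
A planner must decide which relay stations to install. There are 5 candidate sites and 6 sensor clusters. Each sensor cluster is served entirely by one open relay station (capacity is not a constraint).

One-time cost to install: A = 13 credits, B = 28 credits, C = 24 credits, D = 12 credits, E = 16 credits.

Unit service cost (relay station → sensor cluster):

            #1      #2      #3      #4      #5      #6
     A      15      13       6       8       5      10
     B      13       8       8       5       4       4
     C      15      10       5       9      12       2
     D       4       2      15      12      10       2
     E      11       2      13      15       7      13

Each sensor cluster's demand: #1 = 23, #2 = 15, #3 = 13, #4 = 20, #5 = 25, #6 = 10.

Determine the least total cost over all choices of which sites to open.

Minimum total cost: 471

For any fixed open set, each sensor cluster goes to its cheapest open site; total = fixed + service.
{B, C, D}: #1→D 4·23=92, #2→D 2·15=30, #3→C 5·13=65, #4→B 5·20=100, #5→B 4·25=100, #6→C 2·10=20. Service 407; fixed 64; total 471.
{A, B, D}: #1→D 4·23=92, #2→D 2·15=30, #3→A 6·13=78, #4→B 5·20=100, #5→B 4·25=100, #6→D 2·10=20. Service 420; fixed 53; total 473.
{A, B, C, D}: service 407 + fixed 77 = 484
{A, B, C, D, E}: service 407 + fixed 93 = 500
No other subset beats 471.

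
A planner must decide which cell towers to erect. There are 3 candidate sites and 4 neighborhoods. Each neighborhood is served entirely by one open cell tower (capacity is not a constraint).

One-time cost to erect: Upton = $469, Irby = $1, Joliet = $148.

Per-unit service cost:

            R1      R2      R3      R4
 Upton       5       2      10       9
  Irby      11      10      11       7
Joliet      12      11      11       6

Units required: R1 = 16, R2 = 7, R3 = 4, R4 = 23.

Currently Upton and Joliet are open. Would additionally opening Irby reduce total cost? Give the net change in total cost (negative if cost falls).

Current service cost with {Upton, Joliet}: 272.
Adding Irby: each neighborhood re-picks its cheapest; new service cost 272, saving 0.
Extra fixed cost: 1. Net change = 1 − 0 = 1.
(Totals: 889 → 890.)

No — net change +1 (cost rises by 1).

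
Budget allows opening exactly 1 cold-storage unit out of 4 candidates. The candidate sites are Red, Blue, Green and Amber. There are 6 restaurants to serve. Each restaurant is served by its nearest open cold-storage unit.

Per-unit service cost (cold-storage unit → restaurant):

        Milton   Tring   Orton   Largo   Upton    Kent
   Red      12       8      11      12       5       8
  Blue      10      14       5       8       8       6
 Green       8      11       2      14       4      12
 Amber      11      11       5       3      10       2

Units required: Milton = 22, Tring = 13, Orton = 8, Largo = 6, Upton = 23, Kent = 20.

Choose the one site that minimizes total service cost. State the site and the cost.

With exactly 1 open, each restaurant uses its cheapest among the chosen.
{Amber}: Milton→Amber 11·22=242, Tring→Amber 11·13=143, Orton→Amber 5·8=40, Largo→Amber 3·6=18, Upton→Amber 10·23=230, Kent→Amber 2·20=40. Service cost 713.
{Green}: service cost 751
{Blue}: service cost 794
Among all 4 size-1 choices, {Amber} is lowest.

Choose Amber only; total service cost 713.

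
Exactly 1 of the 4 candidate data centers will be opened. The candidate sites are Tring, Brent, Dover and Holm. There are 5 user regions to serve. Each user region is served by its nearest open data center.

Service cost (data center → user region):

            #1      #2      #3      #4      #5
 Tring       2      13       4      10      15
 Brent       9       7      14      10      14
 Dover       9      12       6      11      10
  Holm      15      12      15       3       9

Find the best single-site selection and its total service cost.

With exactly 1 open, each user region uses its cheapest among the chosen.
{Tring}: #1→Tring 2, #2→Tring 13, #3→Tring 4, #4→Tring 10, #5→Tring 15. Service cost 44.
{Dover}: service cost 48
{Brent}: service cost 54
Among all 4 size-1 choices, {Tring} is lowest.

Choose Tring only; total service cost 44.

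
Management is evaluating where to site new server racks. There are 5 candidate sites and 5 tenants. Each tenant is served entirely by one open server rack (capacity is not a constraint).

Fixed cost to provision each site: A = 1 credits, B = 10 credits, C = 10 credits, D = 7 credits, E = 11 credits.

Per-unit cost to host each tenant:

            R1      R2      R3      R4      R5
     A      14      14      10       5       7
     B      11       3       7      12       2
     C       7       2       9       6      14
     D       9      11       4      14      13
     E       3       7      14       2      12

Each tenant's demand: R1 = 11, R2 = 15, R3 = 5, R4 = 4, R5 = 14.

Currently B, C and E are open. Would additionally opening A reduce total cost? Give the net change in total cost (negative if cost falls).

Current service cost with {B, C, E}: 134.
Adding A: each tenant re-picks its cheapest; new service cost 134, saving 0.
Extra fixed cost: 1. Net change = 1 − 0 = 1.
(Totals: 165 → 166.)

No — net change +1 (cost rises by 1).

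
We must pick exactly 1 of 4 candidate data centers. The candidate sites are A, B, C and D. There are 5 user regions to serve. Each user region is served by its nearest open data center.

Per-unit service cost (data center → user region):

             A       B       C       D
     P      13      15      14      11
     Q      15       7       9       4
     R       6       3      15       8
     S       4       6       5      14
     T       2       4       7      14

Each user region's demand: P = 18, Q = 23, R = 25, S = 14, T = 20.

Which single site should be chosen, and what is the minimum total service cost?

With exactly 1 open, each user region uses its cheapest among the chosen.
{B}: P→B 15·18=270, Q→B 7·23=161, R→B 3·25=75, S→B 6·14=84, T→B 4·20=80. Service cost 670.
{A}: service cost 825
{D}: service cost 966
Among all 4 size-1 choices, {B} is lowest.

Choose B only; total service cost 670.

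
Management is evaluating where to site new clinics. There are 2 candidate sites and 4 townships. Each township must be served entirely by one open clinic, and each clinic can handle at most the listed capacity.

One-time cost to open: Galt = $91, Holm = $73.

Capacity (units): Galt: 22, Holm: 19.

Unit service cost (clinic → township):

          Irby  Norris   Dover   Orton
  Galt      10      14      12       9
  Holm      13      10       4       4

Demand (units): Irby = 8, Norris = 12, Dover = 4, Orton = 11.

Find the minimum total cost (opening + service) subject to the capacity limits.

Minimum total cost: 472

Open {Galt, Holm}: Irby→Galt 10·8=80, Norris→Galt 14·12=168, Dover→Holm 4·4=16, Orton→Holm 4·11=44.
Loads: Galt carries 20/22, Holm carries 15/19. Service 308; fixed 164; total 472.
Next best feasible plan costs 479.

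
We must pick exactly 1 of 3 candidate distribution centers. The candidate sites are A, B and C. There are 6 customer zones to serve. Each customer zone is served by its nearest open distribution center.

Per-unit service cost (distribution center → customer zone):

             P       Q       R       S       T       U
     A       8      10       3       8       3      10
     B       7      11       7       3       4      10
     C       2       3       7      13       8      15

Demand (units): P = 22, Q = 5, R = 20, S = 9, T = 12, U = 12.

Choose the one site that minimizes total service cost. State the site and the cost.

Choose A only; total service cost 514.

With exactly 1 open, each customer zone uses its cheapest among the chosen.
{A}: P→A 8·22=176, Q→A 10·5=50, R→A 3·20=60, S→A 8·9=72, T→A 3·12=36, U→A 10·12=120. Service cost 514.
{B}: service cost 544
{C}: service cost 592
Among all 3 size-1 choices, {A} is lowest.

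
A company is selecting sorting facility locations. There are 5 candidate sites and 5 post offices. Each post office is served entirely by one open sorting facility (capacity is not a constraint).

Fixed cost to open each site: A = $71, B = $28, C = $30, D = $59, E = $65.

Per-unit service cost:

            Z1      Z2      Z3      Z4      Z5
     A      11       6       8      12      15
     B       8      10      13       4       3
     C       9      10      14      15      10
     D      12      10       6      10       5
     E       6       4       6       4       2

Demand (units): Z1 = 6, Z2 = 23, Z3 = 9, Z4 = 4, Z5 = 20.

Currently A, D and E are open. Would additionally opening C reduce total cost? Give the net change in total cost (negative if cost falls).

No — net change +30 (cost rises by 30).

Current service cost with {A, D, E}: 238.
Adding C: each post office re-picks its cheapest; new service cost 238, saving 0.
Extra fixed cost: 30. Net change = 30 − 0 = 30.
(Totals: 433 → 463.)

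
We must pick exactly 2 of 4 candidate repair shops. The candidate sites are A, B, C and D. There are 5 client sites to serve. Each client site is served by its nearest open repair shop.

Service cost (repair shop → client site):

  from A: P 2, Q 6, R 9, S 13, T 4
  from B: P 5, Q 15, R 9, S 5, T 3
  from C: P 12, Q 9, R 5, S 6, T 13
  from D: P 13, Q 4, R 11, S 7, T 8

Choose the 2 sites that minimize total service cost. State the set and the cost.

With exactly 2 open, each client site uses its cheapest among the chosen.
{A, C}: P→A 2, Q→A 6, R→C 5, S→C 6, T→A 4. Service cost 23.
{A, B}: service cost 25
{A, D}: service cost 26
Among all 6 size-2 choices, {A, C} is lowest.

Choose A and C; total service cost 23.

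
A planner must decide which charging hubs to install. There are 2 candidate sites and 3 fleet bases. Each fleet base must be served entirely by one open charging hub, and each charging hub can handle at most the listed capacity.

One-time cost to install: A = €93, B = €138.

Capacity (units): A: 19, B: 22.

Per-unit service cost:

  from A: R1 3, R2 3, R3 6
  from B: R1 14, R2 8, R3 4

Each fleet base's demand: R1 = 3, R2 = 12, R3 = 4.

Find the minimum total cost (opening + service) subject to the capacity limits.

Open {A}: R1→A 3·3=9, R2→A 3·12=36, R3→A 6·4=24.
Loads: A carries 19/19. Service 69; fixed 93; total 162.
Next best feasible plan costs 292.

Minimum total cost: 162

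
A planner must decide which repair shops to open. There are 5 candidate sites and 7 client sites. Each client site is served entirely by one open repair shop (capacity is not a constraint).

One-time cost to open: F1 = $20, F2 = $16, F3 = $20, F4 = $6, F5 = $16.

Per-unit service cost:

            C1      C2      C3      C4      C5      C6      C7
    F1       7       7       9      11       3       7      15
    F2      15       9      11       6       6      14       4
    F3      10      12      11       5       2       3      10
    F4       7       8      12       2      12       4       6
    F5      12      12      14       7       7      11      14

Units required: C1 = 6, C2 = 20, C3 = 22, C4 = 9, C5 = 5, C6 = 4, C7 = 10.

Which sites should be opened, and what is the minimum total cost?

For any fixed open set, each client site goes to its cheapest open site; total = fixed + service.
{F1, F2, F4}: C1→F1 7·6=42, C2→F1 7·20=140, C3→F1 9·22=198, C4→F4 2·9=18, C5→F1 3·5=15, C6→F4 4·4=16, C7→F2 4·10=40. Service 469; fixed 42; total 511.
{F1, F4}: C1→F1 7·6=42, C2→F1 7·20=140, C3→F1 9·22=198, C4→F4 2·9=18, C5→F1 3·5=15, C6→F4 4·4=16, C7→F4 6·10=60. Service 489; fixed 26; total 515.
{F1, F2, F3, F4}: service 460 + fixed 62 = 522
{F1, F2, F3, F4, F5}: C1→F1 7·6=42, C2→F1 7·20=140, C3→F1 9·22=198, C4→F4 2·9=18, C5→F3 2·5=10, C6→F3 3·4=12, C7→F2 4·10=40. Service 460; fixed 78; total 538.
No other subset beats 511.

Open F1, F2 and F4; minimum total cost 511.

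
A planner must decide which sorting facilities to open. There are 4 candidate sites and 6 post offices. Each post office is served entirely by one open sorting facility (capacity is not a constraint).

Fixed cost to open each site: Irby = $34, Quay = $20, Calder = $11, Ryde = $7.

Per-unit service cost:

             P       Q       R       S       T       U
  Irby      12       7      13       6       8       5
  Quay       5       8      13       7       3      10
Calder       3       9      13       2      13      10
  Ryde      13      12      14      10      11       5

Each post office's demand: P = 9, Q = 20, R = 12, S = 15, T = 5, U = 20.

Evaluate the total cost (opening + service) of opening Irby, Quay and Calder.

Total cost: 533

Each post office is assigned to its cheapest site among the open ones.
{Irby, Quay, Calder}: P→Calder 3·9=27, Q→Irby 7·20=140, R→Irby 13·12=156, S→Calder 2·15=30, T→Quay 3·5=15, U→Irby 5·20=100. Service 468; fixed 65; total 533.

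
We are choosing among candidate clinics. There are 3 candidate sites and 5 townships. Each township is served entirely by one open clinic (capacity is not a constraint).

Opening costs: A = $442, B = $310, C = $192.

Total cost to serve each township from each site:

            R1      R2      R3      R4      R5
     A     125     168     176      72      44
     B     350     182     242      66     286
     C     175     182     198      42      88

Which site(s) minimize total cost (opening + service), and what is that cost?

Open C only; minimum total cost 877.

For any fixed open set, each township goes to its cheapest open site; total = fixed + service.
{C}: R1→C 175, R2→C 182, R3→C 198, R4→C 42, R5→C 88. Service 685; fixed 192; total 877.
{A}: R1→A 125, R2→A 168, R3→A 176, R4→A 72, R5→A 44. Service 585; fixed 442; total 1027.
{B, C}: R1→C 175, R2→B 182, R3→C 198, R4→C 42, R5→C 88. Service 685; fixed 502; total 1187.
{A, B, C}: service 555 + fixed 944 = 1499
No other subset beats 877.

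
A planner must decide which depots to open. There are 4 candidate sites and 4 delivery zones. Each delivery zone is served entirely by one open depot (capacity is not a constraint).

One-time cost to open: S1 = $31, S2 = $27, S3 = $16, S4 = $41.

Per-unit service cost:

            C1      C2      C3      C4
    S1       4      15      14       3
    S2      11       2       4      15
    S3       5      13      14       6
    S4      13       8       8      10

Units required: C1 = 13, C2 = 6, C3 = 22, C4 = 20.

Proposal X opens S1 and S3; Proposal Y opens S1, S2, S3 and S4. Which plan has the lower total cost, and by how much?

Proposal X: {S1, S3}: C1→S1 4·13=52, C2→S3 13·6=78, C3→S1 14·22=308, C4→S1 3·20=60. Service 498; fixed 47; total 545.
Proposal Y: {S1, S2, S3, S4}: C1→S1 4·13=52, C2→S2 2·6=12, C3→S2 4·22=88, C4→S1 3·20=60. Service 212; fixed 115; total 327.
Difference: |545 − 327| = 218.

Proposal Y is cheaper by 218.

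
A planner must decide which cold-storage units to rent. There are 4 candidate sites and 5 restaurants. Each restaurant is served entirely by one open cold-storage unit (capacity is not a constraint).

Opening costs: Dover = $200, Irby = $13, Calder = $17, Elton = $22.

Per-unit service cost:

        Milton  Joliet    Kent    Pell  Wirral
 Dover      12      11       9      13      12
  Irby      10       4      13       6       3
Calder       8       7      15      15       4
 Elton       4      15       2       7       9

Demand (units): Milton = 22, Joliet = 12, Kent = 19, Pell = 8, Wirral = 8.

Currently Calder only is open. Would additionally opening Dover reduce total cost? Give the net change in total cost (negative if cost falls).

No — net change +70 (cost rises by 70).

Current service cost with {Calder}: 697.
Adding Dover: each restaurant re-picks its cheapest; new service cost 567, saving 130.
Extra fixed cost: 200. Net change = 200 − 130 = 70.
(Totals: 714 → 784.)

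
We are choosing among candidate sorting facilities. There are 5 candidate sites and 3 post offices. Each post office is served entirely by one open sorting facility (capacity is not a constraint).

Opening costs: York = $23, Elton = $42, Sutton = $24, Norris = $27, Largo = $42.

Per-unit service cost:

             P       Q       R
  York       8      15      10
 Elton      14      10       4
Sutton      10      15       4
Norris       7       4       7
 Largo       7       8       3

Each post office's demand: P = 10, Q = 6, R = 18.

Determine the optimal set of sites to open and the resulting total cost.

For any fixed open set, each post office goes to its cheapest open site; total = fixed + service.
{Largo}: P→Largo 7·10=70, Q→Largo 8·6=48, R→Largo 3·18=54. Service 172; fixed 42; total 214.
{Sutton, Norris}: service 166 + fixed 51 = 217
{Norris, Largo}: service 148 + fixed 69 = 217
{York, Elton, Sutton, Norris, Largo}: P→Norris 7·10=70, Q→Norris 4·6=24, R→Largo 3·18=54. Service 148; fixed 158; total 306.
No other subset beats 214.

Open Largo only; minimum total cost 214.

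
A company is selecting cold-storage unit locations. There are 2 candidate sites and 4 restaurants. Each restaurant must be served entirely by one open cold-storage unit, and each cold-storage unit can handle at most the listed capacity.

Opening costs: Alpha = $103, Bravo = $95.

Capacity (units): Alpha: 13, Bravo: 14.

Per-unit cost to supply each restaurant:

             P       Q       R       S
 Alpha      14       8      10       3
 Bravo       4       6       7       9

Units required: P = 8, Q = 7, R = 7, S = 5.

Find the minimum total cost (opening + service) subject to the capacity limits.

Open {Alpha, Bravo}: P→Alpha 14·8=112, Q→Bravo 6·7=42, R→Bravo 7·7=49, S→Alpha 3·5=15.
Loads: Alpha carries 13/13, Bravo carries 14/14. Service 218; fixed 198; total 416.

Minimum total cost: 416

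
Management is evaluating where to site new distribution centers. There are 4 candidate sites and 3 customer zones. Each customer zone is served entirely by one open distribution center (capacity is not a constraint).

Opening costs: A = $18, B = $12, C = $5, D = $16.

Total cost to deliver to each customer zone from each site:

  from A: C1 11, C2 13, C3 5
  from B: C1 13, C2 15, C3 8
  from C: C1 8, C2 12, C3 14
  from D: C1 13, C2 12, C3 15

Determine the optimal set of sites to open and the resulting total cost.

Open C only; minimum total cost 39.

For any fixed open set, each customer zone goes to its cheapest open site; total = fixed + service.
{C}: C1→C 8, C2→C 12, C3→C 14. Service 34; fixed 5; total 39.
{B, C}: C1→C 8, C2→C 12, C3→B 8. Service 28; fixed 17; total 45.
{A}: C1→A 11, C2→A 13, C3→A 5. Service 29; fixed 18; total 47.
{A, B, C, D}: service 25 + fixed 51 = 76
No other subset beats 39.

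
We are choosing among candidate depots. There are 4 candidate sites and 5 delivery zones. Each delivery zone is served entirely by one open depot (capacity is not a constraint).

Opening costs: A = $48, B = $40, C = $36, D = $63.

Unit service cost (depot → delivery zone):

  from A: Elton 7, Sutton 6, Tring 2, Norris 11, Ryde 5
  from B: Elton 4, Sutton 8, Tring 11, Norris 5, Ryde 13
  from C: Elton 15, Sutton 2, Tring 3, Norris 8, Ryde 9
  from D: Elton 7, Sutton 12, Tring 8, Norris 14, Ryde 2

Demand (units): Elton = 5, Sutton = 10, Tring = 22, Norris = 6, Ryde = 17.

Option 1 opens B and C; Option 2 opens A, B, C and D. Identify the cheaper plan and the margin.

Option 1: {B, C}: Elton→B 4·5=20, Sutton→C 2·10=20, Tring→C 3·22=66, Norris→B 5·6=30, Ryde→C 9·17=153. Service 289; fixed 76; total 365.
Option 2: {A, B, C, D}: Elton→B 4·5=20, Sutton→C 2·10=20, Tring→A 2·22=44, Norris→B 5·6=30, Ryde→D 2·17=34. Service 148; fixed 187; total 335.
Difference: |365 − 335| = 30.

Option 2 is cheaper by 30.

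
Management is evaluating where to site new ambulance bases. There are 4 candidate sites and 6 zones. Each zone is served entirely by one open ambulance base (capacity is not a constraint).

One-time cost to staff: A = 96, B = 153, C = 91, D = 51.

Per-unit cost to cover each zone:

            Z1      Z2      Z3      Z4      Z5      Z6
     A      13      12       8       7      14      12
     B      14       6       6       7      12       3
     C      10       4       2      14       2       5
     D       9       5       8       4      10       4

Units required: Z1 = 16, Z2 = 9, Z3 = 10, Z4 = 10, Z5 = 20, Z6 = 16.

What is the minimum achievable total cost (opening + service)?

For any fixed open set, each zone goes to its cheapest open site; total = fixed + service.
{C, D}: Z1→D 9·16=144, Z2→C 4·9=36, Z3→C 2·10=20, Z4→D 4·10=40, Z5→C 2·20=40, Z6→D 4·16=64. Service 344; fixed 142; total 486.
{C}: service 476 + fixed 91 = 567
{A, C, D}: service 344 + fixed 238 = 582
{A, B, C, D}: Z1→D 9·16=144, Z2→C 4·9=36, Z3→C 2·10=20, Z4→D 4·10=40, Z5→C 2·20=40, Z6→B 3·16=48. Service 328; fixed 391; total 719.
No other subset beats 486.

Minimum total cost: 486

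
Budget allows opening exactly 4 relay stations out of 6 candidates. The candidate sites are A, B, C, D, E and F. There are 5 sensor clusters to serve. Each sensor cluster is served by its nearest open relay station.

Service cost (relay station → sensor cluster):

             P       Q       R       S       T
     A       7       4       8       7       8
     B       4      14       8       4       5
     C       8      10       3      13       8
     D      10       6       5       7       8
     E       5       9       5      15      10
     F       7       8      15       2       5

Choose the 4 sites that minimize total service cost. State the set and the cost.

With exactly 4 open, each sensor cluster uses its cheapest among the chosen.
{A, B, C, F}: P→B 4, Q→A 4, R→C 3, S→F 2, T→B 5. Service cost 18.
{A, C, E, F}: service cost 19
{A, B, C, D}: service cost 20
Among all 15 size-4 choices, {A, B, C, F} is lowest.

Choose A, B, C and F; total service cost 18.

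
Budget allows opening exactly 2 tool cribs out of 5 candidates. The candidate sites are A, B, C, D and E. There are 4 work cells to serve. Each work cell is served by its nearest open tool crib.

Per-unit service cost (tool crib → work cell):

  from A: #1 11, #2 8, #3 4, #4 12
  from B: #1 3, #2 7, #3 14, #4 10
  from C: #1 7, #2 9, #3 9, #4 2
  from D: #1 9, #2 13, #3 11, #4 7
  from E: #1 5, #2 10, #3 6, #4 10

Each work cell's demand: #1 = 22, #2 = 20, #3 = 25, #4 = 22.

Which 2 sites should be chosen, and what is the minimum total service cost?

With exactly 2 open, each work cell uses its cheapest among the chosen.
{A, C}: #1→C 7·22=154, #2→A 8·20=160, #3→A 4·25=100, #4→C 2·22=44. Service cost 458.
{B, C}: service cost 475
{C, E}: service cost 484
Among all 10 size-2 choices, {A, C} is lowest.

Choose A and C; total service cost 458.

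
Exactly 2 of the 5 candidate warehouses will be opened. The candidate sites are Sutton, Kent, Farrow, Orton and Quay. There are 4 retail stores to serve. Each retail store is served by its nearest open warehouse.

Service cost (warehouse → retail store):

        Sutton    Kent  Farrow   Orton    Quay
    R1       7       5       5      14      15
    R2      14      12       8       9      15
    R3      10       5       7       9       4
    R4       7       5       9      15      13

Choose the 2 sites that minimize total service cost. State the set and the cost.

Choose Kent and Farrow; total service cost 23.

With exactly 2 open, each retail store uses its cheapest among the chosen.
{Kent, Farrow}: R1→Kent 5, R2→Farrow 8, R3→Kent 5, R4→Kent 5. Service cost 23.
{Kent, Orton}: service cost 24
{Kent, Quay}: service cost 26
Among all 10 size-2 choices, {Kent, Farrow} is lowest.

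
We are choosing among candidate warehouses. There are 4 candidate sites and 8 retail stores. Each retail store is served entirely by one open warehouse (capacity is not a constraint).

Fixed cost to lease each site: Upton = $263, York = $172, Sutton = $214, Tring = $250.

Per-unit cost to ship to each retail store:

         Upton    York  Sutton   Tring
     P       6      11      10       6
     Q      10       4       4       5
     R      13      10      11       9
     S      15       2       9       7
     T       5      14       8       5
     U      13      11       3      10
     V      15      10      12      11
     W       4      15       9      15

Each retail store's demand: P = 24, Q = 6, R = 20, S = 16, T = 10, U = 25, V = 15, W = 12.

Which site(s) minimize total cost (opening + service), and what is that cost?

Open Sutton only; minimum total cost 1285.

For any fixed open set, each retail store goes to its cheapest open site; total = fixed + service.
{Sutton}: P→Sutton 10·24=240, Q→Sutton 4·6=24, R→Sutton 11·20=220, S→Sutton 9·16=144, T→Sutton 8·10=80, U→Sutton 3·25=75, V→Sutton 12·15=180, W→Sutton 9·12=108. Service 1071; fixed 214; total 1285.
{York, Sutton}: service 909 + fixed 386 = 1295
{Sutton, Tring}: P→Tring 6·24=144, Q→Sutton 4·6=24, R→Tring 9·20=180, S→Tring 7·16=112, T→Tring 5·10=50, U→Sutton 3·25=75, V→Tring 11·15=165, W→Sutton 9·12=108. Service 858; fixed 464; total 1322.
{Upton, York, Sutton, Tring}: P→Upton 6·24=144, Q→York 4·6=24, R→Tring 9·20=180, S→York 2·16=32, T→Upton 5·10=50, U→Sutton 3·25=75, V→York 10·15=150, W→Upton 4·12=48. Service 703; fixed 899; total 1602.
(All 15 nonempty subsets were checked; Sutton only is lowest.)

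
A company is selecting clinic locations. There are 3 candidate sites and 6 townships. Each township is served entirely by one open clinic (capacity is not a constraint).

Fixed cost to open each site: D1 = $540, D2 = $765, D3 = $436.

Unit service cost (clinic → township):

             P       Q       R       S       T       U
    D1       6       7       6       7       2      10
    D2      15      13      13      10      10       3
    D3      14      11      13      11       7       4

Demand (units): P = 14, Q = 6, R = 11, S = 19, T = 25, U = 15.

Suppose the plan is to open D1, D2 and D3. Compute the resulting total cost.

Total cost: 2161

Each township is assigned to its cheapest site among the open ones.
{D1, D2, D3}: P→D1 6·14=84, Q→D1 7·6=42, R→D1 6·11=66, S→D1 7·19=133, T→D1 2·25=50, U→D2 3·15=45. Service 420; fixed 1741; total 2161.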